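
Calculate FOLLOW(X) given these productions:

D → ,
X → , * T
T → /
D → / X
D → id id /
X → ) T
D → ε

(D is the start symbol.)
In D → / X: X is at the end, add FOLLOW(D)

The FOLLOW sets referred to above (computed the same way, to a fixed point):
  FOLLOW(D) = { $ }

Taking the union: FOLLOW(X) = { $ }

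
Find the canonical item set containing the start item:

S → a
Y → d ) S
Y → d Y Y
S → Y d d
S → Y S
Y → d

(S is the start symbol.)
{ [S → . Y S], [S → . Y d d], [S → . a], [S' → . S], [Y → . d ) S], [Y → . d Y Y], [Y → . d] }

First, augment the grammar with S' → S
I₀ = CLOSURE({ [S' → . S] }):
  [S' → . S] has the dot before S: add [S → . a], [S → . Y d d], [S → . Y S]
  [S → . Y d d] has the dot before Y: add [Y → . d ) S], [Y → . d Y Y], [Y → . d]
No further items can be added.

I₀ = { [S → . Y S], [S → . Y d d], [S → . a], [S' → . S], [Y → . d ) S], [Y → . d Y Y], [Y → . d] }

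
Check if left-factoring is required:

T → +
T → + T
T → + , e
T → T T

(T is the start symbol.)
Yes, T has productions with common prefix '+'

Left-factoring is needed when two productions for the same non-terminal
share a common prefix on the right-hand side.

Productions for T:
  T → +
  T → + T
  T → + , e
  T → T T

Found common prefix '+' in productions for T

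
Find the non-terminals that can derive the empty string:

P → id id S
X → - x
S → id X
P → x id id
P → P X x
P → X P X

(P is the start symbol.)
None

A non-terminal is nullable if it can derive ε (the empty string): either it has an ε-production, or it has a production whose right-hand side consists entirely of nullable non-terminals.

There are no ε-productions, so no non-terminal can derive ε.
No non-terminals are nullable.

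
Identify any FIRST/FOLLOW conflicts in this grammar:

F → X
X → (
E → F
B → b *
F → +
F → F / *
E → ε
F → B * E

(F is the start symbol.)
No FIRST/FOLLOW conflicts.

A FIRST/FOLLOW conflict occurs when a non-terminal N has a nullable alternative N → β (β ⇒* ε) and another alternative N → α with FIRST(α) ∩ FOLLOW(N) ≠ ∅: on such a lookahead the parser cannot decide between expanding α and letting N vanish via β.

Nullable non-terminals: E.
FIRST sets used below: FIRST(F) = { '(', '+', 'b' }

E: nullable alternative(s) E → ε; FOLLOW(E) = { $, '/' }
  E → F: FIRST \ {ε} = { '(', '+', 'b' } — disjoint from FOLLOW(E)
  E → ε: FIRST \ {ε} = { } — this is the only nullable alternative, skip

B, F, X have no nullable alternative, so no FIRST/FOLLOW check is needed there.

No FIRST/FOLLOW conflicts found.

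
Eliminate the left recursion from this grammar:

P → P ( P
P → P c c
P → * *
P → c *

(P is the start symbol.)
P → * * P'
P → c * P'
P' → ( P P'
P' → c c P'
P' → ε

P is directly left-recursive. The standard transformation for
  A → A α₁ | ... | A α_m | β₁ | ... | β_n
is
  A  → β₁ A' | ... | β_n A'
  A' → α₁ A' | ... | α_m A' | ε

P → * * becomes P → * * P'
P → c * becomes P → c * P'
P → P ( P becomes P' → ( P P'
P → P c c becomes P' → c c P'
Add P' → ε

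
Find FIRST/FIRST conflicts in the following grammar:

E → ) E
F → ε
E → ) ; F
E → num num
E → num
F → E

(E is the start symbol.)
A FIRST/FIRST conflict occurs when two productions N → α and N → β for the same non-terminal have FIRST(α) ∩ FIRST(β) ≠ ∅ (with ε ∈ FIRST of a nullable right-hand side, so two nullable alternatives also conflict).

FIRST sets of the non-terminals at (or reachable through a nullable prefix from) the front of some alternative:
  FIRST(E) = { ')', 'num' }

Productions for E:
  E → ) E: FIRST = { ')' }
  E → ) ; F: FIRST = { ')' }
  E → num num: FIRST = { 'num' }
  E → num: FIRST = { 'num' }
Productions for F:
  F → ε: FIRST = { ε }
  F → E: FIRST = { ')', 'num' }

Conflict for E: E → ) E and E → ) ; F
  Overlap: { ')' }
Conflict for E: E → num num and E → num
  Overlap: { 'num' }

Answer: Yes. E → ')' E / E → ')' ';' F on { ')' }; E → num num / E → num on { 'num' }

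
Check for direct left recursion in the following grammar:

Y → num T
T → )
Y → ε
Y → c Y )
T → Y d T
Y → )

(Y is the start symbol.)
No direct left recursion

Y → num T: starts with num
T → ): starts with ')'
Y → ε: starts with ε
Y → c Y ): starts with c
T → Y d T: starts with Y
Y → ): starts with ')'

No direct left recursion found.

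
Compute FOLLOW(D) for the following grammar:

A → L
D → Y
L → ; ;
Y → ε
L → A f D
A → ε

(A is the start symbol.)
{ $, 'f' }

To compute FOLLOW(D), find every occurrence of D on a right-hand side N → α D β: add FIRST(β) \ {ε}, and if β is empty or nullable also add FOLLOW(N). Iterate to a fixed point.

In L → A f D: D is at the end, add FOLLOW(L)

The FOLLOW sets referred to above (computed the same way, to a fixed point):
  FOLLOW(L) = { $, 'f' }

Taking the union: FOLLOW(D) = { $, 'f' }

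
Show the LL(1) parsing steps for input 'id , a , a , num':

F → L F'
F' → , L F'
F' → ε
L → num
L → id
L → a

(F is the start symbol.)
Stack is shown with the top on the left.

Stack     Input               Action
------------------------------------
F $       id , a , a , num $  output F → L F'
L F' $    id , a , a , num $  output L → id
id F' $   id , a , a , num $  match 'id'
F' $      , a , a , num $     output F' → , L F'
, L F' $  , a , a , num $     match ','
L F' $    a , a , num $       output L → a
a F' $    a , a , num $       match 'a'
F' $      , a , num $         output F' → , L F'
, L F' $  , a , num $         match ','
L F' $    a , num $           output L → a
a F' $    a , num $           match 'a'
F' $      , num $             output F' → , L F'
, L F' $  , num $             match ','
L F' $    num $               output L → num
num F' $  num $               match 'num'
F' $      $                   output F' → ε
$         $                   accept

The string is accepted.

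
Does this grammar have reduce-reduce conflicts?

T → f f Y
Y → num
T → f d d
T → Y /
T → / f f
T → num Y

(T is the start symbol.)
A reduce-reduce conflict occurs when an LR(0) state has two complete items [A → α .] and [B → β .] — both call for a reduction, and with no lookahead the parser cannot choose between them.

Augment with T' → T and build the canonical LR(0) collection (I0 = CLOSURE({[T' → . T]}), then GOTO on every symbol after a dot until no new states appear). It has 15 states:
  I0: { [T → . / f f], [T → . Y /], [T → . f d d], [T → . f f Y], [T → . num Y], [T' → . T], [Y → . num] }  — shift
  I1: { [T → / . f f] }  — shift
  I2: { [T' → T .] }  — accept
  I3: { [T → Y . /] }  — shift
  I4: { [T → f . d d], [T → f . f Y] }  — shift
  I5: { [T → num . Y], [Y → . num], [Y → num .] }  — shift, reduce
  I6: { [T → num Y .] }  — reduce
  I7: { [Y → num .] }  — reduce
  I8: { [T → f d . d] }  — shift
  I9: { [T → f f . Y], [Y → . num] }  — shift
  I10: { [T → f f Y .] }  — reduce
  I11: { [T → f d d .] }  — reduce
  I12: { [T → Y / .] }  — reduce
  I13: { [T → / f . f] }  — shift
  I14: { [T → / f f .] }  — reduce

No state contains more than one complete item.

Answer: No reduce-reduce conflicts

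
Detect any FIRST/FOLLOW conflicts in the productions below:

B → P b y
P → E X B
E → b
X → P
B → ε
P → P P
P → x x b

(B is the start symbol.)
Yes. B → P b y with FOLLOW(B) on { 'b', 'x' }

A FIRST/FOLLOW conflict occurs when a non-terminal N has a nullable alternative N → β (β ⇒* ε) and another alternative N → α with FIRST(α) ∩ FOLLOW(N) ≠ ∅: on such a lookahead the parser cannot decide between expanding α and letting N vanish via β.

Nullable non-terminals: B.
FIRST sets used below: FIRST(P) = { 'b', 'x' }

B: nullable alternative(s) B → ε; FOLLOW(B) = { $, 'b', 'x' }
  B → P b y: FIRST \ {ε} = { 'b', 'x' } — overlaps FOLLOW(B) on { 'b', 'x' }: CONFLICT
  B → ε: FIRST \ {ε} = { } — this is the only nullable alternative, skip

E, P, X have no nullable alternative, so no FIRST/FOLLOW check is needed there.

So the grammar has 1 FIRST/FOLLOW conflict (marked CONFLICT above).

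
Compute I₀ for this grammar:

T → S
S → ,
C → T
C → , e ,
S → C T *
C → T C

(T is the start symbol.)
First, augment the grammar with T' → T
I₀ = CLOSURE({ [T' → . T] }):
  [T' → . T] has the dot before T: add [T → . S]
  [T → . S] has the dot before S: add [S → . ,], [S → . C T *]
  [S → . C T *] has the dot before C: add [C → . T], [C → . , e ,], [C → . T C]
No further items can be added.

I₀ = { [C → . , e ,], [C → . T C], [C → . T], [S → . ,], [S → . C T *], [T → . S], [T' → . T] }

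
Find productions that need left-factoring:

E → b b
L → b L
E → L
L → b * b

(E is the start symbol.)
Yes, L has productions with common prefix 'b'

Left-factoring is needed when two productions for the same non-terminal
share a common prefix on the right-hand side.

Productions for E:
  E → b b
  E → L
Productions for L:
  L → b L
  L → b * b

Found common prefix 'b' in productions for L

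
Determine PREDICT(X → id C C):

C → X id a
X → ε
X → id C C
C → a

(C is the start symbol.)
{ 'id' }

PREDICT(X → id C C) = (FIRST(RHS) \ {ε}) ∪ (FOLLOW(X) if ε ∈ FIRST(RHS), i.e. RHS ⇒* ε)
FIRST(id C C) = { 'id' }
ε ∉ FIRST(id C C), so FOLLOW(X) is not added.
PREDICT(X → id C C) = { 'id' }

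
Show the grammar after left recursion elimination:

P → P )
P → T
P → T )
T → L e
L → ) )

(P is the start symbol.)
P → T P'
P → T ) P'
P' → ) P'
P' → ε
T → L e
L → ) )

P is directly left-recursive. The standard transformation for
  A → A α₁ | ... | A α_m | β₁ | ... | β_n
is
  A  → β₁ A' | ... | β_n A'
  A' → α₁ A' | ... | α_m A' | ε

P → T becomes P → T P'
P → T ) becomes P → T ) P'
P → P ) becomes P' → ) P'
Add P' → ε

Productions for other non-terminals are unchanged:
  T → L e
  L → ) )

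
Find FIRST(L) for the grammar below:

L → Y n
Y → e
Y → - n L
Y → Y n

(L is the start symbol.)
To compute FIRST(L), examine every production with L on the left-hand side, reading each right-hand side left to right until a non-nullable symbol is reached.

FIRST sets of the other non-terminals involved (by the same procedure, iterated to a fixed point):
  FIRST(Y) = { '-', 'e' }

From L → Y n:
  - Y is a non-terminal: add FIRST(Y) \ {ε} = { '-', 'e' }
    Y is not nullable, so stop

Collecting: FIRST(L) = { '-', 'e' }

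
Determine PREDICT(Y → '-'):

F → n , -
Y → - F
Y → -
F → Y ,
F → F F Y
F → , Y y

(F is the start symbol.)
PREDICT(Y → '-') = (FIRST(RHS) \ {ε}) ∪ (FOLLOW(Y) if ε ∈ FIRST(RHS), i.e. RHS ⇒* ε)
FIRST('-') = { '-' }
ε ∉ FIRST('-'), so FOLLOW(Y) is not added.
PREDICT(Y → '-') = { '-' }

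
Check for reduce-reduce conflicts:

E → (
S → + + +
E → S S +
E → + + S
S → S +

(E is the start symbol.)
Augment with E' → E and build the canonical LR(0) collection (I0 = CLOSURE({[E' → . E]}), then GOTO on every symbol after a dot until no new states appear). It has 14 states:
  I0: { [E → . (], [E → . + + S], [E → . S S +], [E' → . E], [S → . + + +], [S → . S +] }  — shift
  I1: { [E → ( .] }  — reduce
  I2: { [E → + . + S], [S → + . + +] }  — shift
  I3: { [E' → E .] }  — accept
  I4: { [E → S . S +], [S → . + + +], [S → . S +], [S → S . +] }  — shift
  I5: { [S → + . + +], [S → S + .] }  — shift, reduce
  I6: { [E → S S . +], [S → S . +] }  — shift
  I7: { [E → S S + .], [S → S + .] }  — 2 reduces
  I8: { [S → + + . +] }  — shift
  I9: { [S → + + + .] }  — reduce
  I10: { [E → + + . S], [S → + + . +], [S → . + + +], [S → . S +] }  — shift
  I11: { [S → + + + .], [S → + . + +] }  — shift, reduce
  I12: { [E → + + S .], [S → S . +] }  — shift, reduce
  I13: { [S → S + .] }  — reduce

I7 contains complete items [E → S S + .], [S → S + .] — reduce-reduce conflict.

Answer: Yes — I7: [E → S S + .] vs [S → S + .]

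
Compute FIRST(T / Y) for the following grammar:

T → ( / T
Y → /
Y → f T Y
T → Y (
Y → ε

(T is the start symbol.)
{ '(', '/', 'f' }

FIRST sets of the non-terminals involved (from the grammar, by fixed-point iteration):
  FIRST(T) = { '(', '/', 'f' }

To compute FIRST(T / Y), process the symbols left to right:
Symbol T is a non-terminal. Add FIRST(T) \ {ε} = { '(', '/', 'f' }
T is not nullable (ε ∉ FIRST(T)), so stop here.
FIRST(T / Y) = { '(', '/', 'f' }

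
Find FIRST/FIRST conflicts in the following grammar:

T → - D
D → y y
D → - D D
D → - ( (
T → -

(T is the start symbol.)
Yes. T → '-' D / T → '-' on { '-' }; D → '-' D D / D → '-' '(' '(' on { '-' }

A FIRST/FIRST conflict occurs when two productions N → α and N → β for the same non-terminal have FIRST(α) ∩ FIRST(β) ≠ ∅ (with ε ∈ FIRST of a nullable right-hand side, so two nullable alternatives also conflict).

Productions for T:
  T → - D: FIRST = { '-' }
  T → -: FIRST = { '-' }
Productions for D:
  D → y y: FIRST = { 'y' }
  D → - D D: FIRST = { '-' }
  D → - ( (: FIRST = { '-' }

Conflict for T: T → - D and T → -
  Overlap: { '-' }
Conflict for D: D → - D D and D → - ( (
  Overlap: { '-' }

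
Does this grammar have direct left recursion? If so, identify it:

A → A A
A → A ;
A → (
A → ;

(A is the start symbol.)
A → A A: LEFT RECURSIVE (starts with A)
A → A ;: LEFT RECURSIVE (starts with A)
A → (: starts with '('
A → ;: starts with ';'

The grammar has direct left recursion on: A.

Answer: Yes, A is left-recursive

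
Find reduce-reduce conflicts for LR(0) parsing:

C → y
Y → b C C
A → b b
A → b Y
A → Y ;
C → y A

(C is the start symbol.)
Augment with C' → C and build the canonical LR(0) collection (I0 = CLOSURE({[C' → . C]}), then GOTO on every symbol after a dot until no new states appear). It has 11 states:
  I0: { [C → . y A], [C → . y], [C' → . C] }  — shift
  I1: { [C' → C .] }  — accept
  I2: { [A → . Y ;], [A → . b Y], [A → . b b], [C → y . A], [C → y .], [Y → . b C C] }  — shift, reduce
  I3: { [C → y A .] }  — reduce
  I4: { [A → Y . ;] }  — shift
  I5: { [A → b . Y], [A → b . b], [C → . y A], [C → . y], [Y → . b C C], [Y → b . C C] }  — shift
  I6: { [C → . y A], [C → . y], [Y → b C . C] }  — shift
  I7: { [A → b Y .] }  — reduce
  I8: { [A → b b .], [C → . y A], [C → . y], [Y → b . C C] }  — shift, reduce
  I9: { [Y → b C C .] }  — reduce
  I10: { [A → Y ; .] }  — reduce

No state contains more than one complete item.

Answer: No reduce-reduce conflicts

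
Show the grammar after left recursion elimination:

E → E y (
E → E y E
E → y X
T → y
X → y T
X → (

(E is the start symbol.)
E → y X E'
E' → y ( E'
E' → y E E'
E' → ε
T → y
X → y T
X → (

E is directly left-recursive. The standard transformation for
  A → A α₁ | ... | A α_m | β₁ | ... | β_n
is
  A  → β₁ A' | ... | β_n A'
  A' → α₁ A' | ... | α_m A' | ε

E → y X becomes E → y X E'
E → E y ( becomes E' → y ( E'
E → E y E becomes E' → y E E'
Add E' → ε

Productions for other non-terminals are unchanged:
  T → y
  X → y T
  X → (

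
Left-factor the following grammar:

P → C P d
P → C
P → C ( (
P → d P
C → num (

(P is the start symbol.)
Left-factoring transforms A → αβ₁ | αβ₂ into A → αA' and A' → β₁ | β₂
(α is the longest common prefix among the alternatives). Repeat until
no nonterminal has two alternatives with a common prefix.

Round 1: P has alternatives sharing prefix 'C'. Introduce P': P → C P'
  Add: P' → P d
  Add: P' → ε
  Add: P' → ( (

No remaining common prefixes — done.

Resulting grammar:
P → C P'
P' → P d
P' → ε
P' → ( (
P → d P
C → num (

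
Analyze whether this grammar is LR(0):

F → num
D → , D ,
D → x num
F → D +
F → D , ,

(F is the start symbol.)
Yes, the grammar is LR(0)

A grammar is LR(0) if no state in the canonical LR(0) collection has:
  - both a shift item (dot before a terminal) and a complete item (shift-reduce conflict), or
  - two or more complete items (reduce-reduce conflict; the accept item [F' → F .] counts as a complete item here).

Augment with F' → F and build the canonical LR(0) collection (I0 = CLOSURE({[F' → . F]}), then GOTO on every symbol after a dot until no new states appear). It has 12 states:
  I0: { [D → . , D ,], [D → . x num], [F → . D +], [F → . D , ,], [F → . num], [F' → . F] }  — shift
  I1: { [D → , . D ,], [D → . , D ,], [D → . x num] }  — shift
  I2: { [F → D . +], [F → D . , ,] }  — shift
  I3: { [F' → F .] }  — accept
  I4: { [F → num .] }  — reduce
  I5: { [D → x . num] }  — shift
  I6: { [D → x num .] }  — reduce
  I7: { [F → D + .] }  — reduce
  I8: { [F → D , . ,] }  — shift
  I9: { [F → D , , .] }  — reduce
  I10: { [D → , D . ,] }  — shift
  I11: { [D → , D , .] }  — reduce

Every state is either a pure shift/goto state or contains exactly one complete item and nothing to shift — no conflicts. The grammar is LR(0).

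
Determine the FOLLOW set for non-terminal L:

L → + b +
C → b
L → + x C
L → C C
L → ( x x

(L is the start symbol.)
To compute FOLLOW(L), find every occurrence of L on a right-hand side N → α L β: add FIRST(β) \ {ε}, and if β is empty or nullable also add FOLLOW(N). Iterate to a fixed point.

L is the start symbol, so $ ∈ FOLLOW(L).
L does not occur on any right-hand side.

Taking the union: FOLLOW(L) = { $ }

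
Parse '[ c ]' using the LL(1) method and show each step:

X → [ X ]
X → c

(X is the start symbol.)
Stack is shown with the top on the left.

Stack    Input    Action
------------------------
X $      [ c ] $  output X → [ X ]
[ X ] $  [ c ] $  match '['
X ] $    c ] $    output X → c
c ] $    c ] $    match 'c'
] $      ] $      match ']'
$        $        accept

The string is accepted.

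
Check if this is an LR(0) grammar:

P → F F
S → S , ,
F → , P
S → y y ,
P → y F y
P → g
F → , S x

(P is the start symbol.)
Yes, the grammar is LR(0)

Augment with P' → P and build the canonical LR(0) collection (I0 = CLOSURE({[P' → . P]}), then GOTO on every symbol after a dot until no new states appear). It has 17 states:
  I0: { [F → . , P], [F → . , S x], [P → . F F], [P → . g], [P → . y F y], [P' → . P] }  — shift
  I1: { [F → , . P], [F → , . S x], [F → . , P], [F → . , S x], [P → . F F], [P → . g], [P → . y F y], [S → . S , ,], [S → . y y ,] }  — shift
  I2: { [F → . , P], [F → . , S x], [P → F . F] }  — shift
  I3: { [P' → P .] }  — accept
  I4: { [P → g .] }  — reduce
  I5: { [F → . , P], [F → . , S x], [P → y . F y] }  — shift
  I6: { [P → y F . y] }  — shift
  I7: { [P → y F y .] }  — reduce
  I8: { [P → F F .] }  — reduce
  I9: { [F → , P .] }  — reduce
  I10: { [F → , S . x], [S → S . , ,] }  — shift
  I11: { [F → . , P], [F → . , S x], [P → y . F y], [S → y . y ,] }  — shift
  I12: { [S → y y . ,] }  — shift
  I13: { [S → y y , .] }  — reduce
  I14: { [S → S , . ,] }  — shift
  I15: { [F → , S x .] }  — reduce
  I16: { [S → S , , .] }  — reduce

Every state is either a pure shift/goto state or contains exactly one complete item and nothing to shift — no conflicts. The grammar is LR(0).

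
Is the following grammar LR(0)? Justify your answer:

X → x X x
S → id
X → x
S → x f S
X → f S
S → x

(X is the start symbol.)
No. Shift-reduce conflict between [X → x .] and [X → . f S]

A grammar is LR(0) if no state in the canonical LR(0) collection has:
  - both a shift item (dot before a terminal) and a complete item (shift-reduce conflict), or
  - two or more complete items (reduce-reduce conflict; the accept item [X' → X .] counts as a complete item here).

Augment with X' → X and build the canonical LR(0) collection (I0 = CLOSURE({[X' → . X]}), then GOTO on every symbol after a dot until no new states appear). It has 11 states:
  I0: { [X → . f S], [X → . x X x], [X → . x], [X' → . X] }  — shift
  I1: { [X' → X .] }  — accept
  I2: { [S → . id], [S → . x f S], [S → . x], [X → f . S] }  — shift
  I3: { [X → . f S], [X → . x X x], [X → . x], [X → x . X x], [X → x .] }  — shift, reduce
  I4: { [X → x X . x] }  — shift
  I5: { [X → x X x .] }  — reduce
  I6: { [X → f S .] }  — reduce
  I7: { [S → id .] }  — reduce
  I8: { [S → x . f S], [S → x .] }  — shift, reduce
  I9: { [S → . id], [S → . x f S], [S → . x], [S → x f . S] }  — shift
  I10: { [S → x f S .] }  — reduce

Conflict in state I3:
  Shift-reduce conflict between [X → x .] and [X → . f S]
So the grammar is NOT LR(0).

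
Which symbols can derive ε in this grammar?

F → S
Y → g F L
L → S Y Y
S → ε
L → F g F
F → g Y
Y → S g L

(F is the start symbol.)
{ 'F', 'S' }

ε-productions: S → ε
So S is immediately nullable.
F → S: every symbol on the right is nullable, so F is nullable too.
No further non-terminal can be added: every production for the remaining non-terminals contains a terminal or a non-nullable non-terminal.
Nullable = { 'F', 'S' }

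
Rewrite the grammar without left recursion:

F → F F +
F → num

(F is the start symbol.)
F → num F'
F' → F + F'
F' → ε

F is directly left-recursive. The standard transformation for
  A → A α₁ | ... | A α_m | β₁ | ... | β_n
is
  A  → β₁ A' | ... | β_n A'
  A' → α₁ A' | ... | α_m A' | ε

F → num becomes F → num F'
F → F F + becomes F' → F + F'
Add F' → ε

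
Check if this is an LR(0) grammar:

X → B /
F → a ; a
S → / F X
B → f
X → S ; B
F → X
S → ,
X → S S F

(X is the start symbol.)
Yes, the grammar is LR(0)

A grammar is LR(0) if no state in the canonical LR(0) collection has:
  - both a shift item (dot before a terminal) and a complete item (shift-reduce conflict), or
  - two or more complete items (reduce-reduce conflict; the accept item [X' → X .] counts as a complete item here).

Augment with X' → X and build the canonical LR(0) collection (I0 = CLOSURE({[X' → . X]}), then GOTO on every symbol after a dot until no new states appear). It has 18 states:
  I0: { [B → . f], [S → . ,], [S → . / F X], [X → . B /], [X → . S ; B], [X → . S S F], [X' → . X] }  — shift
  I1: { [S → , .] }  — reduce
  I2: { [B → . f], [F → . X], [F → . a ; a], [S → . ,], [S → . / F X], [S → / . F X], [X → . B /], [X → . S ; B], [X → . S S F] }  — shift
  I3: { [X → B . /] }  — shift
  I4: { [S → . ,], [S → . / F X], [X → S . ; B], [X → S . S F] }  — shift
  I5: { [X' → X .] }  — accept
  I6: { [B → f .] }  — reduce
  I7: { [B → . f], [X → S ; . B] }  — shift
  I8: { [B → . f], [F → . X], [F → . a ; a], [S → . ,], [S → . / F X], [X → . B /], [X → . S ; B], [X → . S S F], [X → S S . F] }  — shift
  I9: { [X → S S F .] }  — reduce
  I10: { [F → X .] }  — reduce
  I11: { [F → a . ; a] }  — shift
  I12: { [F → a ; . a] }  — shift
  I13: { [F → a ; a .] }  — reduce
  I14: { [X → S ; B .] }  — reduce
  I15: { [X → B / .] }  — reduce
  I16: { [B → . f], [S → . ,], [S → . / F X], [S → / F . X], [X → . B /], [X → . S ; B], [X → . S S F] }  — shift
  I17: { [S → / F X .] }  — reduce

Every state is either a pure shift/goto state or contains exactly one complete item and nothing to shift — no conflicts. The grammar is LR(0).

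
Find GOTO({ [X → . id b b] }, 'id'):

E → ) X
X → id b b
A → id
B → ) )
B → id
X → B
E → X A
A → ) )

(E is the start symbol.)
{ [X → id . b b] }

GOTO(I, 'id') = CLOSURE({ [A → αX.β] : [A → α.Xβ] ∈ I, X = 'id' })

Items with dot before 'id', with the dot advanced:
  [X → . id b b] → [X → id . b b]
Closure adds nothing (no advanced item has the dot before a non-terminal).

GOTO = { [X → id . b b] }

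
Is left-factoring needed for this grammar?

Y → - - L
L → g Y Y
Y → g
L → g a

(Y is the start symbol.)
Left-factoring is needed when two productions for the same non-terminal
share a common prefix on the right-hand side.

Productions for Y:
  Y → - - L
  Y → g
Productions for L:
  L → g Y Y
  L → g a

Found common prefix 'g' in productions for L

Answer: Yes, L has productions with common prefix 'g'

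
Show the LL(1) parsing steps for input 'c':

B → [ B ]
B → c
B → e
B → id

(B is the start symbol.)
LL(1) parsing maintains a stack (initially the start symbol over $) and the input. At each step: if the stack top is a terminal, match it against the current input token; if it is a non-terminal N, replace it with the RHS of M[N, lookahead] (the unique production whose predict set contains the lookahead).

Stack is shown with the top on the left.

Stack  Input  Action
--------------------
B $    c $    output B → c
c $    c $    match 'c'
$      $      accept

The string is accepted.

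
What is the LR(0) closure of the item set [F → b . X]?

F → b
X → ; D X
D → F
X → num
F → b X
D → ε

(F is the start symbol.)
To compute CLOSURE, for each item [A → α.Bβ] where B is a non-terminal, add [B → .γ] for all productions B → γ; repeat for the newly added items until nothing changes.

Start with: [F → b . X]
  [F → b . X] has the dot before X: add [X → . ; D X], [X → . num]
No further items can be added.

CLOSURE = { [F → b . X], [X → . ; D X], [X → . num] }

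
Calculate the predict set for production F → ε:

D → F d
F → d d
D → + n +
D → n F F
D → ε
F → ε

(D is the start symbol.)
PREDICT(F → ε) = (FIRST(RHS) \ {ε}) ∪ (FOLLOW(F) if ε ∈ FIRST(RHS), i.e. RHS ⇒* ε)
The right-hand side is ε (FIRST(ε) = { ε }), so the predict set is FOLLOW(F) = { $, 'd' }
PREDICT(F → ε) = { $, 'd' }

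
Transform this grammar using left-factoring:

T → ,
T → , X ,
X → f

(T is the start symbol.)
Left-factoring transforms A → αβ₁ | αβ₂ into A → αA' and A' → β₁ | β₂
(α is the longest common prefix among the alternatives). Repeat until
no nonterminal has two alternatives with a common prefix.

Round 1: T has alternatives sharing prefix ','. Introduce T': T → , T'
  Add: T' → ε
  Add: T' → X ,

No remaining common prefixes — done.

Resulting grammar:
T → , T'
T' → ε
T' → X ,
X → f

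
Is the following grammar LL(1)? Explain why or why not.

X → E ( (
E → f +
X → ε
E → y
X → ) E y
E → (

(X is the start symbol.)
Yes, the grammar is LL(1).

A grammar is LL(1) if for each non-terminal N with multiple productions, the predict sets of those productions are pairwise disjoint, where PREDICT(N → α) = (FIRST(α) \ {ε}) ∪ (FOLLOW(N) if α ⇒* ε).

Relevant sets:
  FIRST(E) = { '(', 'f', 'y' }
  FOLLOW(X) = { $ }

For X:
  PREDICT(X → E '(' '(') = { '(', 'f', 'y' }
  PREDICT(X → ε) = { $ }
  PREDICT(X → ')' E y) = { ')' }
For E:
  PREDICT(E → f '+') = { 'f' }
  PREDICT(E → y) = { 'y' }
  PREDICT(E → '(') = { '(' }

All predict sets are disjoint. The grammar IS LL(1).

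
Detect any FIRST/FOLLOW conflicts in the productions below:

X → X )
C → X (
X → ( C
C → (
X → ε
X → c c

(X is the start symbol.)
Yes. X → X ')' with FOLLOW(X) on { '(', ')' }; X → '(' C with FOLLOW(X) on { '(' }

A FIRST/FOLLOW conflict occurs when a non-terminal N has a nullable alternative N → β (β ⇒* ε) and another alternative N → α with FIRST(α) ∩ FOLLOW(N) ≠ ∅: on such a lookahead the parser cannot decide between expanding α and letting N vanish via β.

Nullable non-terminals: X.
FIRST sets used below: FIRST(X) = { '(', ')', 'c', ε }

X: nullable alternative(s) X → ε; FOLLOW(X) = { $, '(', ')' }
  X → X ): FIRST \ {ε} = { '(', ')', 'c' } — overlaps FOLLOW(X) on { '(', ')' }: CONFLICT
  X → ( C: FIRST \ {ε} = { '(' } — overlaps FOLLOW(X) on { '(' }: CONFLICT
  X → ε: FIRST \ {ε} = { } — this is the only nullable alternative, skip
  X → c c: FIRST \ {ε} = { 'c' } — disjoint from FOLLOW(X)

C has no nullable alternative, so no FIRST/FOLLOW check is needed there.

So the grammar has 2 FIRST/FOLLOW conflicts (marked CONFLICT above).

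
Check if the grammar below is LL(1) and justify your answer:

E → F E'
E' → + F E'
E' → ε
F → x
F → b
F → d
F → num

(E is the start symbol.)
Relevant sets:
  FOLLOW(E') = { $ }

For E':
  PREDICT(E' → '+' F E') = { '+' }
  PREDICT(E' → ε) = { $ }
For F:
  PREDICT(F → x) = { 'x' }
  PREDICT(F → b) = { 'b' }
  PREDICT(F → d) = { 'd' }
  PREDICT(F → num) = { 'num' }
E has a single production, so nothing to check there.

All predict sets are disjoint. The grammar IS LL(1).

Answer: Yes, the grammar is LL(1).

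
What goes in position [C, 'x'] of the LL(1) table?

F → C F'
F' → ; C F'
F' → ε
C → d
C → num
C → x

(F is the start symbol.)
C → x

To find M[C, 'x'], we find productions for C where 'x' is in the predict set (PREDICT(N → α) = (FIRST(α) \ {ε}) ∪ (FOLLOW(N) if α ⇒* ε)).

C → d: PREDICT = { 'd' }
C → num: PREDICT = { 'num' }
C → x: PREDICT = { 'x' }
  'x' is in predict set, so this production goes in M[C, 'x']

M[C, 'x'] = C → x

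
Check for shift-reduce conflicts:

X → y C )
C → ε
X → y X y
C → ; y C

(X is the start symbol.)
Yes — I2: [C → .] vs [C → . ; y C]; I8: [C → .] vs [C → . ; y C]

Augment with X' → X and build the canonical LR(0) collection (I0 = CLOSURE({[X' → . X]}), then GOTO on every symbol after a dot until no new states appear). It has 10 states:
  I0: { [X → . y C )], [X → . y X y], [X' → . X] }  — shift
  I1: { [X' → X .] }  — accept
  I2: { [C → . ; y C], [C → .], [X → . y C )], [X → . y X y], [X → y . C )], [X → y . X y] }  — shift, reduce
  I3: { [C → ; . y C] }  — shift
  I4: { [X → y C . )] }  — shift
  I5: { [X → y X . y] }  — shift
  I6: { [X → y X y .] }  — reduce
  I7: { [X → y C ) .] }  — reduce
  I8: { [C → . ; y C], [C → .], [C → ; y . C] }  — shift, reduce
  I9: { [C → ; y C .] }  — reduce

I2 contains reduce item [C → .] and shift items [C → . ; y C], [X → . y C )], [X → . y X y] — shift-reduce conflict.
I8 contains reduce item [C → .] and shift item [C → . ; y C] — shift-reduce conflict.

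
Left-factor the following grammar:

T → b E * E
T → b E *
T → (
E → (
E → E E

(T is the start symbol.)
T → b E * T'
T' → E
T' → ε
T → (
E → (
E → E E

Left-factoring transforms A → αβ₁ | αβ₂ into A → αA' and A' → β₁ | β₂
(α is the longest common prefix among the alternatives). Repeat until
no nonterminal has two alternatives with a common prefix.

Round 1: T has alternatives sharing prefix 'b E *'. Introduce T': T → b E * T'
  Add: T' → E
  Add: T' → ε

No remaining common prefixes — done.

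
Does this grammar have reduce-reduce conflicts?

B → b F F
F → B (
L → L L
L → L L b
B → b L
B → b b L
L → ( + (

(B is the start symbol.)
Yes — I8: [B → b L .] vs [B → b b L .]

Augment with B' → B and build the canonical LR(0) collection (I0 = CLOSURE({[B' → . B]}), then GOTO on every symbol after a dot until no new states appear). It has 15 states:
  I0: { [B → . b F F], [B → . b L], [B → . b b L], [B' → . B] }  — shift
  I1: { [B' → B .] }  — accept
  I2: { [B → . b F F], [B → . b L], [B → . b b L], [B → b . F F], [B → b . L], [B → b . b L], [F → . B (], [L → . ( + (], [L → . L L b], [L → . L L] }  — shift
  I3: { [L → ( . + (] }  — shift
  I4: { [F → B . (] }  — shift
  I5: { [B → . b F F], [B → . b L], [B → . b b L], [B → b F . F], [F → . B (] }  — shift
  I6: { [B → b L .], [L → . ( + (], [L → . L L b], [L → . L L], [L → L . L b], [L → L . L] }  — shift, reduce
  I7: { [B → . b F F], [B → . b L], [B → . b b L], [B → b . F F], [B → b . L], [B → b . b L], [B → b b . L], [F → . B (], [L → . ( + (], [L → . L L b], [L → . L L] }  — shift
  I8: { [B → b L .], [B → b b L .], [L → . ( + (], [L → . L L b], [L → . L L], [L → L . L b], [L → L . L] }  — shift, 2 reduces
  I9: { [L → . ( + (], [L → . L L b], [L → . L L], [L → L . L b], [L → L . L], [L → L L . b], [L → L L .] }  — shift, reduce
  I10: { [L → L L b .] }  — reduce
  I11: { [B → b F F .] }  — reduce
  I12: { [F → B ( .] }  — reduce
  I13: { [L → ( + . (] }  — shift
  I14: { [L → ( + ( .] }  — reduce

I8 contains complete items [B → b L .], [B → b b L .] — reduce-reduce conflict.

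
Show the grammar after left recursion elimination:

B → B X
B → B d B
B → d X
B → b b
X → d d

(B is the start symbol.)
B is directly left-recursive. The standard transformation for
  A → A α₁ | ... | A α_m | β₁ | ... | β_n
is
  A  → β₁ A' | ... | β_n A'
  A' → α₁ A' | ... | α_m A' | ε

B → d X becomes B → d X B'
B → b b becomes B → b b B'
B → B X becomes B' → X B'
B → B d B becomes B' → d B B'
Add B' → ε

Productions for other non-terminals are unchanged:
  X → d d

Resulting grammar:
B → d X B'
B → b b B'
B' → X B'
B' → d B B'
B' → ε
X → d d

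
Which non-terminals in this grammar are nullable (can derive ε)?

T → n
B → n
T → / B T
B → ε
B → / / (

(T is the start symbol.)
{ 'B' }

ε-productions: B → ε
So B is immediately nullable.
No further non-terminal can be added: every production for the remaining non-terminals contains a terminal or a non-nullable non-terminal.
Nullable = { 'B' }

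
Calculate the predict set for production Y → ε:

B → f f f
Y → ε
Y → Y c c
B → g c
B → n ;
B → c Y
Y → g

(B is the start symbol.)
{ $, 'c' }

PREDICT(Y → ε) = (FIRST(RHS) \ {ε}) ∪ (FOLLOW(Y) if ε ∈ FIRST(RHS), i.e. RHS ⇒* ε)
The right-hand side is ε (FIRST(ε) = { ε }), so the predict set is FOLLOW(Y) = { $, 'c' }
PREDICT(Y → ε) = { $, 'c' }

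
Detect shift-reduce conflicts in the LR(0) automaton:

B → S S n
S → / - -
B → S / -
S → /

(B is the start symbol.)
Augment with B' → B and build the canonical LR(0) collection (I0 = CLOSURE({[B' → . B]}), then GOTO on every symbol after a dot until no new states appear). It has 10 states:
  I0: { [B → . S / -], [B → . S S n], [B' → . B], [S → . / - -], [S → . /] }  — shift
  I1: { [S → / . - -], [S → / .] }  — shift, reduce
  I2: { [B' → B .] }  — accept
  I3: { [B → S . / -], [B → S . S n], [S → . / - -], [S → . /] }  — shift
  I4: { [B → S / . -], [S → / . - -], [S → / .] }  — shift, reduce
  I5: { [B → S S . n] }  — shift
  I6: { [B → S S n .] }  — reduce
  I7: { [B → S / - .], [S → / - . -] }  — shift, reduce
  I8: { [S → / - - .] }  — reduce
  I9: { [S → / - . -] }  — shift

I1 contains reduce item [S → / .] and shift item [S → / . - -] — shift-reduce conflict.
I4 contains reduce item [S → / .] and shift items [B → S / . -], [S → / . - -] — shift-reduce conflict.
I7 contains reduce item [B → S / - .] and shift item [S → / - . -] — shift-reduce conflict.

Answer: Yes — I1: [S → / .] vs [S → / . - -]; I4: [S → / .] vs [B → S / . -]; I7: [B → S / - .] vs [S → / - . -]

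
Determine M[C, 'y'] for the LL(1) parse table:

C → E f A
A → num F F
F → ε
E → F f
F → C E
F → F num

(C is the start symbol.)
To find M[C, 'y'], we find productions for C where 'y' is in the predict set (PREDICT(N → α) = (FIRST(α) \ {ε}) ∪ (FOLLOW(N) if α ⇒* ε)).

Relevant sets:
  FIRST(E) = { 'f', 'num' }

C → E f A: PREDICT = { 'f', 'num' }

M[C, 'y'] is empty (no production applies)

Answer: Empty (error entry)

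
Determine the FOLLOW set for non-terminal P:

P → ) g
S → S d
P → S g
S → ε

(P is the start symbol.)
To compute FOLLOW(P), find every occurrence of P on a right-hand side N → α P β: add FIRST(β) \ {ε}, and if β is empty or nullable also add FOLLOW(N). Iterate to a fixed point.

P is the start symbol, so $ ∈ FOLLOW(P).
P does not occur on any right-hand side.

Taking the union: FOLLOW(P) = { $ }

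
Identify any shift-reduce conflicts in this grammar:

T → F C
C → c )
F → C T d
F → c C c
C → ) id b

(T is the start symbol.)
Augment with T' → T and build the canonical LR(0) collection (I0 = CLOSURE({[T' → . T]}), then GOTO on every symbol after a dot until no new states appear). It has 16 states:
  I0: { [C → . ) id b], [C → . c )], [F → . C T d], [F → . c C c], [T → . F C], [T' → . T] }  — shift
  I1: { [C → ) . id b] }  — shift
  I2: { [C → . ) id b], [C → . c )], [F → . C T d], [F → . c C c], [F → C . T d], [T → . F C] }  — shift
  I3: { [C → . ) id b], [C → . c )], [T → F . C] }  — shift
  I4: { [T' → T .] }  — accept
  I5: { [C → . ) id b], [C → . c )], [C → c . )], [F → c . C c] }  — shift
  I6: { [C → ) . id b], [C → c ) .] }  — shift, reduce
  I7: { [F → c C . c] }  — shift
  I8: { [C → c . )] }  — shift
  I9: { [C → c ) .] }  — reduce
  I10: { [F → c C c .] }  — reduce
  I11: { [C → ) id . b] }  — shift
  I12: { [C → ) id b .] }  — reduce
  I13: { [T → F C .] }  — reduce
  I14: { [F → C T . d] }  — shift
  I15: { [F → C T d .] }  — reduce

I6 contains reduce item [C → c ) .] and shift item [C → ) . id b] — shift-reduce conflict.

Answer: Yes — I6: [C → c ) .] vs [C → ) . id b]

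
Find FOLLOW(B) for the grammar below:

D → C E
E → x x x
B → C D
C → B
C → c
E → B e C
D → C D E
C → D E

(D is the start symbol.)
{ $, 'c', 'e', 'x' }

To compute FOLLOW(B), find every occurrence of B on a right-hand side N → α B β: add FIRST(β) \ {ε}, and if β is empty or nullable also add FOLLOW(N). Iterate to a fixed point.

In C → B: B is at the end, add FOLLOW(C)
In E → B e C: B is followed by e C, add FIRST(e C) \ {ε} = { 'e' }

The FOLLOW sets referred to above (computed the same way, to a fixed point):
  FOLLOW(C) = { $, 'c', 'e', 'x' }

Taking the union: FOLLOW(B) = { $, 'c', 'e', 'x' }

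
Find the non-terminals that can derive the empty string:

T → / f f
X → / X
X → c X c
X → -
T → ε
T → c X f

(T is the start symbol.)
A non-terminal is nullable if it can derive ε (the empty string): either it has an ε-production, or it has a production whose right-hand side consists entirely of nullable non-terminals.

ε-productions: T → ε
So T is immediately nullable.
No further non-terminal can be added: every production for the remaining non-terminals contains a terminal or a non-nullable non-terminal.
Nullable = { 'T' }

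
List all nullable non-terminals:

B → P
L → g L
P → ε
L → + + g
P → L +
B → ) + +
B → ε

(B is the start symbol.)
{ 'B', 'P' }

ε-productions: P → ε, B → ε
So P, B are immediately nullable.
No further non-terminal can be added: every production for the remaining non-terminals contains a terminal or a non-nullable non-terminal.
Nullable = { 'B', 'P' }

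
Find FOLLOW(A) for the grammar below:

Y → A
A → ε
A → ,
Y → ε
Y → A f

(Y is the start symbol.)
{ $, 'f' }

In Y → A: A is at the end, add FOLLOW(Y)
In Y → A f: A is followed by f, add FIRST(f) \ {ε} = { 'f' }

The FOLLOW sets referred to above (computed the same way, to a fixed point):
  FOLLOW(Y) = { $ }

Taking the union: FOLLOW(A) = { $, 'f' }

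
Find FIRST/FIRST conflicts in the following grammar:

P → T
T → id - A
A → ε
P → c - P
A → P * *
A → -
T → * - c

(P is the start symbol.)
A FIRST/FIRST conflict occurs when two productions N → α and N → β for the same non-terminal have FIRST(α) ∩ FIRST(β) ≠ ∅ (with ε ∈ FIRST of a nullable right-hand side, so two nullable alternatives also conflict).

FIRST sets of the non-terminals at (or reachable through a nullable prefix from) the front of some alternative:
  FIRST(T) = { '*', 'id' }
  FIRST(P) = { '*', 'c', 'id' }

Productions for P:
  P → T: FIRST = { '*', 'id' }
  P → c - P: FIRST = { 'c' }
Productions for T:
  T → id - A: FIRST = { 'id' }
  T → * - c: FIRST = { '*' }
Productions for A:
  A → ε: FIRST = { ε }
  A → P * *: FIRST = { '*', 'c', 'id' }
  A → -: FIRST = { '-' }

All alternatives of each non-terminal have pairwise disjoint FIRST sets.

Answer: No FIRST/FIRST conflicts.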